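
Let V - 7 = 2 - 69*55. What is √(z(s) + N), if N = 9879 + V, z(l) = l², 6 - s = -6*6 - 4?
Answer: √8209 ≈ 90.604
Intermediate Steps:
s = 46 (s = 6 - (-6*6 - 4) = 6 - (-36 - 4) = 6 - 1*(-40) = 6 + 40 = 46)
V = -3786 (V = 7 + (2 - 69*55) = 7 + (2 - 3795) = 7 - 3793 = -3786)
N = 6093 (N = 9879 - 3786 = 6093)
√(z(s) + N) = √(46² + 6093) = √(2116 + 6093) = √8209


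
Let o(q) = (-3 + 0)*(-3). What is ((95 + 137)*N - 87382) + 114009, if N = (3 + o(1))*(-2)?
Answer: 21059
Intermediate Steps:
o(q) = 9 (o(q) = -3*(-3) = 9)
N = -24 (N = (3 + 9)*(-2) = 12*(-2) = -24)
((95 + 137)*N - 87382) + 114009 = ((95 + 137)*(-24) - 87382) + 114009 = (232*(-24) - 87382) + 114009 = (-5568 - 87382) + 114009 = -92950 + 114009 = 21059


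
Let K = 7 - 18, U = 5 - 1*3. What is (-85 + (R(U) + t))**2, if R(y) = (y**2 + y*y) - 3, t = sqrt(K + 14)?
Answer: (80 - sqrt(3))**2 ≈ 6125.9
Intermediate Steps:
U = 2 (U = 5 - 3 = 2)
K = -11
t = sqrt(3) (t = sqrt(-11 + 14) = sqrt(3) ≈ 1.7320)
R(y) = -3 + 2*y**2 (R(y) = (y**2 + y**2) - 3 = 2*y**2 - 3 = -3 + 2*y**2)
(-85 + (R(U) + t))**2 = (-85 + ((-3 + 2*2**2) + sqrt(3)))**2 = (-85 + ((-3 + 2*4) + sqrt(3)))**2 = (-85 + ((-3 + 8) + sqrt(3)))**2 = (-85 + (5 + sqrt(3)))**2 = (-80 + sqrt(3))**2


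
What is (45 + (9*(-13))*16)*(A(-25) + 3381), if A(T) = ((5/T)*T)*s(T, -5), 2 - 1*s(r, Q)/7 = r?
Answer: -7903602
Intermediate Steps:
s(r, Q) = 14 - 7*r
A(T) = 70 - 35*T (A(T) = ((5/T)*T)*(14 - 7*T) = 5*(14 - 7*T) = 70 - 35*T)
(45 + (9*(-13))*16)*(A(-25) + 3381) = (45 + (9*(-13))*16)*((70 - 35*(-25)) + 3381) = (45 - 117*16)*((70 + 875) + 3381) = (45 - 1872)*(945 + 3381) = -1827*4326 = -7903602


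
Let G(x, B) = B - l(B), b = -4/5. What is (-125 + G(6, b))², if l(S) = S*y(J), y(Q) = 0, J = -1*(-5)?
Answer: 395641/25 ≈ 15826.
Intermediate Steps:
J = 5
b = -⅘ (b = -4*⅕ = -⅘ ≈ -0.80000)
l(S) = 0 (l(S) = S*0 = 0)
G(x, B) = B (G(x, B) = B - 1*0 = B + 0 = B)
(-125 + G(6, b))² = (-125 - ⅘)² = (-629/5)² = 395641/25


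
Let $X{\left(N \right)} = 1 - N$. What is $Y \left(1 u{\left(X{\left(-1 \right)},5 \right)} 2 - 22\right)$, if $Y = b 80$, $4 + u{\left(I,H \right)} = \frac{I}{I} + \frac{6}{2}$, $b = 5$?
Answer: $-8800$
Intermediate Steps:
$u{\left(I,H \right)} = 0$ ($u{\left(I,H \right)} = -4 + \left(\frac{I}{I} + \frac{6}{2}\right) = -4 + \left(1 + 6 \cdot \frac{1}{2}\right) = -4 + \left(1 + 3\right) = -4 + 4 = 0$)
$Y = 400$ ($Y = 5 \cdot 80 = 400$)
$Y \left(1 u{\left(X{\left(-1 \right)},5 \right)} 2 - 22\right) = 400 \left(1 \cdot 0 \cdot 2 - 22\right) = 400 \left(0 \cdot 2 - 22\right) = 400 \left(0 - 22\right) = 400 \left(-22\right) = -8800$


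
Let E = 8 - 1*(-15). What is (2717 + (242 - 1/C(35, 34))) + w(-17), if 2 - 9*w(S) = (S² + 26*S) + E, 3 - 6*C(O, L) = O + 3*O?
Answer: 1222195/411 ≈ 2973.7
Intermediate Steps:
C(O, L) = ½ - 2*O/3 (C(O, L) = ½ - (O + 3*O)/6 = ½ - 2*O/3)
E = 23 (E = 8 + 15 = 23)
w(S) = -7/3 - 26*S/9 - S²/9 (w(S) = 2/9 - ((S² + 26*S) + 23)/9 = 2/9 - (23 + S² + 26*S)/9 = 2/9 + (-23/9 - 26*S/9 - S²/9) = -7/3 - 26*S/9 - S²/9)
(2717 + (242 - 1/C(35, 34))) + w(-17) = (2717 + (242 - 1/(½ - ⅔*35))) + (-7/3 - 26/9*(-17) - ⅑*(-17)²) = (2717 + (242 - 1/(½ - 70/3))) + (-7/3 + 442/9 - ⅑*289) = (2717 + (242 - 1/(-137/6))) + (-7/3 + 442/9 - 289/9) = (2717 + (242 - 1*(-6/137))) + 44/3 = (2717 + (242 + 6/137)) + 44/3 = (2717 + 33160/137) + 44/3 = 405389/137 + 44/3 = 1222195/411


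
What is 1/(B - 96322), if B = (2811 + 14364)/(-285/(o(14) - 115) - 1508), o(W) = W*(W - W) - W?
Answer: -21583/2079163901 ≈ -1.0381e-5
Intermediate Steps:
o(W) = -W (o(W) = W*0 - W = 0 - W = -W)
B = -246175/21583 (B = (2811 + 14364)/(-285/(-1*14 - 115) - 1508) = 17175/(-285/(-14 - 115) - 1508) = 17175/(-285/(-129) - 1508) = 17175/(-285*(-1/129) - 1508) = 17175/(95/43 - 1508) = 17175/(-64749/43) = 17175*(-43/64749) = -246175/21583 ≈ -11.406)
1/(B - 96322) = 1/(-246175/21583 - 96322) = 1/(-2079163901/21583) = -21583/2079163901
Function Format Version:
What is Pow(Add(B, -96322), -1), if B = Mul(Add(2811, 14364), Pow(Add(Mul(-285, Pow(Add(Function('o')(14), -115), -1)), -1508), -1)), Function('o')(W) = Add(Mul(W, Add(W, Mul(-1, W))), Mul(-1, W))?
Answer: Rational(-21583, 2079163901) ≈ -1.0381e-5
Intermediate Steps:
Function('o')(W) = Mul(-1, W) (Function('o')(W) = Add(Mul(W, 0), Mul(-1, W)) = Add(0, Mul(-1, W)) = Mul(-1, W))
B = Rational(-246175, 21583) (B = Mul(Add(2811, 14364), Pow(Add(Mul(-285, Pow(Add(Mul(-1, 14), -115), -1)), -1508), -1)) = Mul(17175, Pow(Add(Mul(-285, Pow(Add(-14, -115), -1)), -1508), -1)) = Mul(17175, Pow(Add(Mul(-285, Pow(-129, -1)), -1508), -1)) = Mul(17175, Pow(Add(Mul(-285, Rational(-1, 129)), -1508), -1)) = Mul(17175, Pow(Add(Rational(95, 43), -1508), -1)) = Mul(17175, Pow(Rational(-64749, 43), -1)) = Mul(17175, Rational(-43, 64749)) = Rational(-246175, 21583) ≈ -11.406)
Pow(Add(B, -96322), -1) = Pow(Add(Rational(-246175, 21583), -96322), -1) = Pow(Rational(-2079163901, 21583), -1) = Rational(-21583, 2079163901)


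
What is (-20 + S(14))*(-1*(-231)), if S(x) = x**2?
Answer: 40656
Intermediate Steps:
(-20 + S(14))*(-1*(-231)) = (-20 + 14**2)*(-1*(-231)) = (-20 + 196)*231 = 176*231 = 40656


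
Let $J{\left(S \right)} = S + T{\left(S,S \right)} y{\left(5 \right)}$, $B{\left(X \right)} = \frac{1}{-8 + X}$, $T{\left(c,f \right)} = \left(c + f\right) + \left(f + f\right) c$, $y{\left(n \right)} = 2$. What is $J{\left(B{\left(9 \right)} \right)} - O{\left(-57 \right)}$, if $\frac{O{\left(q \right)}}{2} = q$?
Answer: $123$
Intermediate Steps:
$T{\left(c,f \right)} = c + f + 2 c f$ ($T{\left(c,f \right)} = \left(c + f\right) + 2 f c = \left(c + f\right) + 2 c f = c + f + 2 c f$)
$O{\left(q \right)} = 2 q$
$J{\left(S \right)} = 4 S^{2} + 5 S$ ($J{\left(S \right)} = S + \left(S + S + 2 S S\right) 2 = S + \left(S + S + 2 S^{2}\right) 2 = S + \left(2 S + 2 S^{2}\right) 2 = S + \left(4 S + 4 S^{2}\right) = 4 S^{2} + 5 S$)
$J{\left(B{\left(9 \right)} \right)} - O{\left(-57 \right)} = \frac{5 + \frac{4}{-8 + 9}}{-8 + 9} - 2 \left(-57\right) = \frac{5 + \frac{4}{1}}{1} - -114 = 1 \left(5 + 4 \cdot 1\right) + 114 = 1 \left(5 + 4\right) + 114 = 1 \cdot 9 + 114 = 9 + 114 = 123$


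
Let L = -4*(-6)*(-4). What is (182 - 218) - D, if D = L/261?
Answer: -3100/87 ≈ -35.632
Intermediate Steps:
L = -96 (L = 24*(-4) = -96)
D = -32/87 (D = -96/261 = -96*1/261 = -32/87 ≈ -0.36782)
(182 - 218) - D = (182 - 218) - 1*(-32/87) = -36 + 32/87 = -3100/87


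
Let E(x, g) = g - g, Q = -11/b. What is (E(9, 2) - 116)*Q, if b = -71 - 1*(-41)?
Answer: -638/15 ≈ -42.533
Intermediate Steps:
b = -30 (b = -71 + 41 = -30)
Q = 11/30 (Q = -11/(-30) = -11*(-1/30) = 11/30 ≈ 0.36667)
E(x, g) = 0
(E(9, 2) - 116)*Q = (0 - 116)*(11/30) = -116*11/30 = -638/15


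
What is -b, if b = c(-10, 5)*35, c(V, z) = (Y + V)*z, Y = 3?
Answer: 1225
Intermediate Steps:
c(V, z) = z*(3 + V) (c(V, z) = (3 + V)*z = z*(3 + V))
b = -1225 (b = (5*(3 - 10))*35 = (5*(-7))*35 = -35*35 = -1225)
-b = -1*(-1225) = 1225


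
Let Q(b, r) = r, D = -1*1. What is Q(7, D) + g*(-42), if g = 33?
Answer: -1387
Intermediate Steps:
D = -1
Q(7, D) + g*(-42) = -1 + 33*(-42) = -1 - 1386 = -1387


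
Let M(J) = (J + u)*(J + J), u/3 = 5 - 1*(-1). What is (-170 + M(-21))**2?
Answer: 1936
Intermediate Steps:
u = 18 (u = 3*(5 - 1*(-1)) = 3*(5 + 1) = 3*6 = 18)
M(J) = 2*J*(18 + J) (M(J) = (J + 18)*(J + J) = (18 + J)*(2*J) = 2*J*(18 + J))
(-170 + M(-21))**2 = (-170 + 2*(-21)*(18 - 21))**2 = (-170 + 2*(-21)*(-3))**2 = (-170 + 126)**2 = (-44)**2 = 1936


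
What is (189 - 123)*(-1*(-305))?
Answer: 20130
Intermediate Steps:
(189 - 123)*(-1*(-305)) = 66*305 = 20130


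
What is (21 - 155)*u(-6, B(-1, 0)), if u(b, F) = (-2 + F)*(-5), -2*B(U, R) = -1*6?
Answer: 670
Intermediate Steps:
B(U, R) = 3 (B(U, R) = -(-1)*6/2 = -½*(-6) = 3)
u(b, F) = 10 - 5*F
(21 - 155)*u(-6, B(-1, 0)) = (21 - 155)*(10 - 5*3) = -134*(10 - 15) = -134*(-5) = 670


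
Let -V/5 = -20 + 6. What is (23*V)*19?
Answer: 30590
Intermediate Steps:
V = 70 (V = -5*(-20 + 6) = -5*(-14) = 70)
(23*V)*19 = (23*70)*19 = 1610*19 = 30590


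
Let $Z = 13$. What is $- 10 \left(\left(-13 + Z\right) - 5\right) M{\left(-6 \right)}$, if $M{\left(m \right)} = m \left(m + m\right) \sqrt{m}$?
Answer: $3600 i \sqrt{6} \approx 8818.2 i$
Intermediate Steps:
$M{\left(m \right)} = 2 m^{\frac{5}{2}}$ ($M{\left(m \right)} = m 2 m \sqrt{m} = 2 m^{2} \sqrt{m} = 2 m^{\frac{5}{2}}$)
$- 10 \left(\left(-13 + Z\right) - 5\right) M{\left(-6 \right)} = - 10 \left(\left(-13 + 13\right) - 5\right) 2 \left(-6\right)^{\frac{5}{2}} = - 10 \left(0 - 5\right) 2 \cdot 36 i \sqrt{6} = \left(-10\right) \left(-5\right) 72 i \sqrt{6} = 50 \cdot 72 i \sqrt{6} = 3600 i \sqrt{6}$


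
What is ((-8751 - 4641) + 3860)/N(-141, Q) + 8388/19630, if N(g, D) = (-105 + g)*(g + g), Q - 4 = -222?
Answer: 49347397/170221545 ≈ 0.28990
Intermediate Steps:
Q = -218 (Q = 4 - 222 = -218)
N(g, D) = 2*g*(-105 + g) (N(g, D) = (-105 + g)*(2*g) = 2*g*(-105 + g))
((-8751 - 4641) + 3860)/N(-141, Q) + 8388/19630 = ((-8751 - 4641) + 3860)/((2*(-141)*(-105 - 141))) + 8388/19630 = (-13392 + 3860)/((2*(-141)*(-246))) + 8388*(1/19630) = -9532/69372 + 4194/9815 = -9532*1/69372 + 4194/9815 = -2383/17343 + 4194/9815 = 49347397/170221545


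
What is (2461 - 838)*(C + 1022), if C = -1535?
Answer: -832599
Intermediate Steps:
(2461 - 838)*(C + 1022) = (2461 - 838)*(-1535 + 1022) = 1623*(-513) = -832599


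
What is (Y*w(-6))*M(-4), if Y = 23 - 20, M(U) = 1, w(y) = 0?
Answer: 0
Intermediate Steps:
Y = 3
(Y*w(-6))*M(-4) = (3*0)*1 = 0*1 = 0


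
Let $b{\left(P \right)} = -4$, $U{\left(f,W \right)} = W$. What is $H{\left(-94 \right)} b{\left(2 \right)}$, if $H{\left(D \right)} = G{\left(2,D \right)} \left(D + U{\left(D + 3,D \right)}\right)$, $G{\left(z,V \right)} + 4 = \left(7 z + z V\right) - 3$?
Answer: $-136112$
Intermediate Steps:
$G{\left(z,V \right)} = -7 + 7 z + V z$ ($G{\left(z,V \right)} = -4 - \left(3 - 7 z - z V\right) = -4 - \left(3 - 7 z - V z\right) = -4 + \left(-3 + 7 z + V z\right) = -7 + 7 z + V z$)
$H{\left(D \right)} = 2 D \left(7 + 2 D\right)$ ($H{\left(D \right)} = \left(-7 + 7 \cdot 2 + D 2\right) \left(D + D\right) = \left(-7 + 14 + 2 D\right) 2 D = \left(7 + 2 D\right) 2 D = 2 D \left(7 + 2 D\right)$)
$H{\left(-94 \right)} b{\left(2 \right)} = 2 \left(-94\right) \left(7 + 2 \left(-94\right)\right) \left(-4\right) = 2 \left(-94\right) \left(7 - 188\right) \left(-4\right) = 2 \left(-94\right) \left(-181\right) \left(-4\right) = 34028 \left(-4\right) = -136112$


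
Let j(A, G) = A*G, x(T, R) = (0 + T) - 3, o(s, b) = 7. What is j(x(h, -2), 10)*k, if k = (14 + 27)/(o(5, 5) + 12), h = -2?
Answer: -2050/19 ≈ -107.89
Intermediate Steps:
k = 41/19 (k = (14 + 27)/(7 + 12) = 41/19 ≈ 2.1579)
x(T, R) = -3 + T (x(T, R) = T - 3 = -3 + T)
j(x(h, -2), 10)*k = ((-3 - 2)*10)*(41/19) = -5*10*(41/19) = -50*41/19 = -2050/19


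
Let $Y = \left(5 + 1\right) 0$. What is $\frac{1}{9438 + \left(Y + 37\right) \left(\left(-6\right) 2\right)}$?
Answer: $\frac{1}{8994} \approx 0.00011119$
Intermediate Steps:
$Y = 0$ ($Y = 6 \cdot 0 = 0$)
$\frac{1}{9438 + \left(Y + 37\right) \left(\left(-6\right) 2\right)} = \frac{1}{9438 + \left(0 + 37\right) \left(\left(-6\right) 2\right)} = \frac{1}{9438 + 37 \left(-12\right)} = \frac{1}{9438 - 444} = \frac{1}{8994}$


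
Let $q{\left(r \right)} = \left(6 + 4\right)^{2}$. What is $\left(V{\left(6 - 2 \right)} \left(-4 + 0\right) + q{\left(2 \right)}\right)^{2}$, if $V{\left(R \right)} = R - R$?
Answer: $10000$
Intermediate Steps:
$q{\left(r \right)} = 100$ ($q{\left(r \right)} = 10^{2} = 100$)
$V{\left(R \right)} = 0$
$\left(V{\left(6 - 2 \right)} \left(-4 + 0\right) + q{\left(2 \right)}\right)^{2} = \left(0 \left(-4 + 0\right) + 100\right)^{2} = \left(0 \left(-4\right) + 100\right)^{2} = \left(0 + 100\right)^{2} = 100^{2} = 10000$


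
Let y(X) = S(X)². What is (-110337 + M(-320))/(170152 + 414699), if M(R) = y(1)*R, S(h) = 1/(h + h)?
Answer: -110417/584851 ≈ -0.18880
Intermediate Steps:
S(h) = 1/(2*h)
y(X) = 1/(4*X²) (y(X) = (1/(2*X))² = 1/(4*X²))
M(R) = R/4 (M(R) = ((¼)/1²)*R = ((¼)*1)*R = R/4)
(-110337 + M(-320))/(170152 + 414699) = (-110337 + (¼)*(-320))/(170152 + 414699) = (-110337 - 80)/584851 = -110417*1/584851 = -110417/584851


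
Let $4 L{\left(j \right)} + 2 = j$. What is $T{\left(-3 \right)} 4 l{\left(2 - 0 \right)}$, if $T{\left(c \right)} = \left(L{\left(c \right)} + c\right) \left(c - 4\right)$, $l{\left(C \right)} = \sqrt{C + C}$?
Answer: $238$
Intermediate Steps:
$L{\left(j \right)} = - \frac{1}{2} + \frac{j}{4}$
$l{\left(C \right)} = \sqrt{2} \sqrt{C}$ ($l{\left(C \right)} = \sqrt{2 C} = \sqrt{2} \sqrt{C}$)
$T{\left(c \right)} = \left(-4 + c\right) \left(- \frac{1}{2} + \frac{5 c}{4}\right)$ ($T{\left(c \right)} = \left(\left(- \frac{1}{2} + \frac{c}{4}\right) + c\right) \left(c - 4\right) = \left(- \frac{1}{2} + \frac{5 c}{4}\right) \left(-4 + c\right) = \left(-4 + c\right) \left(- \frac{1}{2} + \frac{5 c}{4}\right)$)
$T{\left(-3 \right)} 4 l{\left(2 - 0 \right)} = \left(2 - - \frac{33}{2} + \frac{5 \left(-3\right)^{2}}{4}\right) 4 \sqrt{2} \sqrt{2 - 0} = \left(2 + \frac{33}{2} + \frac{5}{4} \cdot 9\right) 4 \sqrt{2} \sqrt{2 + 0} = \left(2 + \frac{33}{2} + \frac{45}{4}\right) 4 \sqrt{2} \sqrt{2} = \frac{119}{4} \cdot 4 \cdot 2 = 119 \cdot 2 = 238$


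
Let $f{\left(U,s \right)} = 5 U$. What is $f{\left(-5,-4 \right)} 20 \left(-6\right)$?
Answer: $3000$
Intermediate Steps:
$f{\left(-5,-4 \right)} 20 \left(-6\right) = 5 \left(-5\right) 20 \left(-6\right) = \left(-25\right) 20 \left(-6\right) = \left(-500\right) \left(-6\right) = 3000$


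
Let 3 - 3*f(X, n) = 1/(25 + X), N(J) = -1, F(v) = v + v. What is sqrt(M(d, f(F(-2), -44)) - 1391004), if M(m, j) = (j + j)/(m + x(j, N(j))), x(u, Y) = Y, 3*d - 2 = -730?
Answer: 16*I*sqrt(1280447449638)/15351 ≈ 1179.4*I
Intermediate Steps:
F(v) = 2*v
d = -728/3 (d = 2/3 + (1/3)*(-730) = 2/3 - 730/3 = -728/3 ≈ -242.67)
f(X, n) = 1 - 1/(3*(25 + X))
M(m, j) = 2*j/(-1 + m) (M(m, j) = (j + j)/(m - 1) = (2*j)/(-1 + m) = 2*j/(-1 + m))
sqrt(M(d, f(F(-2), -44)) - 1391004) = sqrt(2*((74/3 + 2*(-2))/(25 + 2*(-2)))/(-1 - 728/3) - 1391004) = sqrt(2*((74/3 - 4)/(25 - 4))/(-731/3) - 1391004) = sqrt(2*((62/3)/21)*(-3/731) - 1391004) = sqrt(2*((1/21)*(62/3))*(-3/731) - 1391004) = sqrt(2*(62/63)*(-3/731) - 1391004) = sqrt(-124/15351 - 1391004) = sqrt(-21353302528/15351) = 16*I*sqrt(1280447449638)/15351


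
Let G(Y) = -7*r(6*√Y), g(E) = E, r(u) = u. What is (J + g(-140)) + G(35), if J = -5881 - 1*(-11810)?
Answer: 5789 - 42*√35 ≈ 5540.5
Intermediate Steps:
J = 5929 (J = -5881 + 11810 = 5929)
G(Y) = -42*√Y
(J + g(-140)) + G(35) = (5929 - 140) - 42*√35 = 5789 - 42*√35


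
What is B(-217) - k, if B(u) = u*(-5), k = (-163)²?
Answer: -25484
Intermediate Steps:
k = 26569
B(u) = -5*u
B(-217) - k = -5*(-217) - 1*26569 = 1085 - 26569 = -25484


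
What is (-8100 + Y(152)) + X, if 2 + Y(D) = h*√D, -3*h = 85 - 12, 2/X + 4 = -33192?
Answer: -134476997/16598 - 146*√38/3 ≈ -8402.0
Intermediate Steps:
X = -1/16598 (X = 2/(-4 - 33192) = 2/(-33196) = 2*(-1/33196) = -1/16598 ≈ -6.0248e-5)
h = -73/3 (h = -(85 - 12)/3 = -⅓*73 = -73/3 ≈ -24.333)
Y(D) = -2 - 73*√D/3
(-8100 + Y(152)) + X = (-8100 + (-2 - 146*√38/3)) - 1/16598 = (-8102 - 146*√38/3) - 1/16598 = -134476997/16598 - 146*√38/3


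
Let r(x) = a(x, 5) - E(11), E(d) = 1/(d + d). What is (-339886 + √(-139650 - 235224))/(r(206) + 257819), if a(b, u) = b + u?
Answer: -7477492/5676659 + 22*I*√374874/5676659 ≈ -1.3172 + 0.0023729*I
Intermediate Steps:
E(d) = 1/(2*d)
r(x) = 109/22 + x (r(x) = (x + 5) - 1/(2*11) = (5 + x) - 1/(2*11) = (5 + x) - 1*1/22 = (5 + x) - 1/22 = 109/22 + x)
(-339886 + √(-139650 - 235224))/(r(206) + 257819) = (-339886 + √(-139650 - 235224))/((109/22 + 206) + 257819) = (-339886 + √(-374874))/(4641/22 + 257819) = (-339886 + I*√374874)/(5676659/22) = (-339886 + I*√374874)*(22/5676659) = -7477492/5676659 + 22*I*√374874/5676659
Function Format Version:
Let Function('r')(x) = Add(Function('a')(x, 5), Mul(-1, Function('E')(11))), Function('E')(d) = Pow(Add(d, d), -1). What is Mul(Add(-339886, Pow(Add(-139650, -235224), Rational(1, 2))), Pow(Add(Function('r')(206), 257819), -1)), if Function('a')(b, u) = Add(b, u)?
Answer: Add(Rational(-7477492, 5676659), Mul(Rational(22, 5676659), I, Pow(374874, Rational(1, 2)))) ≈ Add(-1.3172, Mul(0.0023729, I))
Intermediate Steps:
Function('E')(d) = Mul(Rational(1, 2), Pow(d, -1)) (Function('E')(d) = Pow(Mul(2, d), -1) = Mul(Rational(1, 2), Pow(d, -1)))
Function('r')(x) = Add(Rational(109, 22), x) (Function('r')(x) = Add(Add(x, 5), Mul(-1, Mul(Rational(1, 2), Pow(11, -1)))) = Add(Add(5, x), Mul(-1, Mul(Rational(1, 2), Rational(1, 11)))) = Add(Add(5, x), Mul(-1, Rational(1, 22))) = Add(Add(5, x), Rational(-1, 22)) = Add(Rational(109, 22), x))
Mul(Add(-339886, Pow(Add(-139650, -235224), Rational(1, 2))), Pow(Add(Function('r')(206), 257819), -1)) = Mul(Add(-339886, Pow(Add(-139650, -235224), Rational(1, 2))), Pow(Add(Add(Rational(109, 22), 206), 257819), -1)) = Mul(Add(-339886, Pow(-374874, Rational(1, 2))), Pow(Add(Rational(4641, 22), 257819), -1)) = Mul(Add(-339886, Mul(I, Pow(374874, Rational(1, 2)))), Pow(Rational(5676659, 22), -1)) = Mul(Add(-339886, Mul(I, Pow(374874, Rational(1, 2)))), Rational(22, 5676659)) = Add(Rational(-7477492, 5676659), Mul(Rational(22, 5676659), I, Pow(374874, Rational(1, 2))))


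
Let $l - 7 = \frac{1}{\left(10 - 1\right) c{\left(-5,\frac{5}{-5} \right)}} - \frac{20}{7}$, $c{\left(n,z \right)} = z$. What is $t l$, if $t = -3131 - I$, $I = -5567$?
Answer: $\frac{29464}{3} \approx 9821.3$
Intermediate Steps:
$l = \frac{254}{63}$ ($l = 7 - \left(\frac{20}{7} - \frac{1}{\left(10 - 1\right) \frac{5}{-5}}\right) = 7 - \left(\frac{20}{7} - \frac{1}{9 \cdot 5 \left(- \frac{1}{5}\right)}\right) = 7 - \left(\frac{20}{7} - \frac{1}{9 \left(-1\right)}\right) = 7 + \left(\frac{1}{9} \left(-1\right) - \frac{20}{7}\right) = 7 - \frac{187}{63} = \frac{254}{63} \approx 4.0317$)
$t = 2436$ ($t = -3131 - -5567 = -3131 + 5567 = 2436$)
$t l = 2436 \cdot \frac{254}{63} = \frac{29464}{3}$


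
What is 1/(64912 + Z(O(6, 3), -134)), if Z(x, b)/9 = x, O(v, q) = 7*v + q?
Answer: 1/65317 ≈ 1.5310e-5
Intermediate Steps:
O(v, q) = q + 7*v
Z(x, b) = 9*x
1/(64912 + Z(O(6, 3), -134)) = 1/(64912 + 9*(3 + 7*6)) = 1/(64912 + 9*(3 + 42)) = 1/(64912 + 9*45) = 1/(64912 + 405) = 1/65317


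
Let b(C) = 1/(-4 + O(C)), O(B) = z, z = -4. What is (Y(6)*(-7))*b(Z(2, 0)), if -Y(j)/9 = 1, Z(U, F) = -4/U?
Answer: -63/8 ≈ -7.8750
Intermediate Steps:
Y(j) = -9 (Y(j) = -9*1 = -9)
O(B) = -4
b(C) = -⅛ (b(C) = 1/(-4 - 4) = 1/(-8) = -⅛)
(Y(6)*(-7))*b(Z(2, 0)) = -9*(-7)*(-⅛) = 63*(-⅛) = -63/8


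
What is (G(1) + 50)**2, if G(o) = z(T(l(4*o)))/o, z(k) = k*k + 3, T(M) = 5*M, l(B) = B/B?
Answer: 6084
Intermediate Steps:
l(B) = 1
z(k) = 3 + k**2 (z(k) = k**2 + 3 = 3 + k**2)
G(o) = 28/o (G(o) = (3 + (5*1)**2)/o = (3 + 5**2)/o = (3 + 25)/o = 28/o)
(G(1) + 50)**2 = (28/1 + 50)**2 = (28*1 + 50)**2 = (28 + 50)**2 = 78**2 = 6084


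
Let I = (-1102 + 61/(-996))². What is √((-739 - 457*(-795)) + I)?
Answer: 5*√62580932065/996 ≈ 1255.8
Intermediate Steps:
I = 1204842108409/992016 (I = (-1102 + 61*(-1/996))² = (-1102 - 61/996)² = (-1097653/996)² = 1204842108409/992016 ≈ 1.2145e+6)
√((-739 - 457*(-795)) + I) = √((-739 - 457*(-795)) + 1204842108409/992016) = √((-739 + 363315) + 1204842108409/992016) = √(362576 + 1204842108409/992016) = √(1564523301625/992016) = 5*√62580932065/996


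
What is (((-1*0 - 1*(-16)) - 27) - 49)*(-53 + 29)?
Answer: 1440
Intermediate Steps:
(((-1*0 - 1*(-16)) - 27) - 49)*(-53 + 29) = (((0 + 16) - 27) - 49)*(-24) = ((16 - 27) - 49)*(-24) = (-11 - 49)*(-24) = -60*(-24) = 1440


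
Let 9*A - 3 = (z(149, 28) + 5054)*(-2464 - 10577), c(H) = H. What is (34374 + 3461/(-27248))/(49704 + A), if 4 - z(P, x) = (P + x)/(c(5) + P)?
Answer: -30908436603/6543966451256 ≈ -0.0047232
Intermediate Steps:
z(P, x) = 4 - (P + x)/(5 + P)
A = -483606833/66 (A = ⅓ + (((20 - 1*28 + 3*149)/(5 + 149) + 5054)*(-2464 - 10577))/9 = ⅓ + (((20 - 28 + 447)/154 + 5054)*(-13041))/9 = ⅓ + (((1/154)*439 + 5054)*(-13041))/9 = ⅓ + ((439/154 + 5054)*(-13041))/9 = ⅓ + ((778755/154)*(-13041))/9 = ⅓ + (⅑)*(-1450820565/22) = ⅓ - 161202285/22 = -483606833/66 ≈ -7.3274e+6)
(34374 + 3461/(-27248))/(49704 + A) = (34374 + 3461/(-27248))/(49704 - 483606833/66) = (34374 + 3461*(-1/27248))/(-480326369/66) = (34374 - 3461/27248)*(-66/480326369) = (936619291/27248)*(-66/480326369) = -30908436603/6543966451256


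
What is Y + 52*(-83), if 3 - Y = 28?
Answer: -4341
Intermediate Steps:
Y = -25 (Y = 3 - 1*28 = 3 - 28 = -25)
Y + 52*(-83) = -25 + 52*(-83) = -25 - 4316 = -4341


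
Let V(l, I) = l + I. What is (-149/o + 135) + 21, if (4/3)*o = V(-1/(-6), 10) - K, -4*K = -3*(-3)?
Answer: 140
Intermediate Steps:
V(l, I) = I + l
K = -9/4 (K = -(-3)*(-3)/4 = -¼*9 = -9/4 ≈ -2.2500)
o = 149/16 (o = 3*((10 - 1/(-6)) - 1*(-9/4))/4 = 3*((10 - 1*(-⅙)) + 9/4)/4 = 3*((10 + ⅙) + 9/4)/4 = 3*(61/6 + 9/4)/4 = (¾)*(149/12) = 149/16 ≈ 9.3125)
(-149/o + 135) + 21 = (-149/149/16 + 135) + 21 = (-149*16/149 + 135) + 21 = (-16 + 135) + 21 = 119 + 21 = 140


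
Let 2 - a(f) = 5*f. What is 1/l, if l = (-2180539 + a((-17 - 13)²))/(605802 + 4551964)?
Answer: -5157766/2185037 ≈ -2.3605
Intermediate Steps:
a(f) = 2 - 5*f
l = -2185037/5157766 (l = (-2180539 + (2 - 5*(-17 - 13)²))/(605802 + 4551964) = (-2180539 + (2 - 5*(-30)²))/5157766 = (-2180539 + (2 - 5*900))*(1/5157766) = (-2180539 + (2 - 4500))*(1/5157766) = (-2180539 - 4498)*(1/5157766) = -2185037*1/5157766 = -2185037/5157766 ≈ -0.42364)
1/l = 1/(-2185037/5157766) = -5157766/2185037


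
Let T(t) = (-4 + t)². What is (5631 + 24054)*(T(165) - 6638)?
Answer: 572415855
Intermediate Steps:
(5631 + 24054)*(T(165) - 6638) = (5631 + 24054)*((-4 + 165)² - 6638) = 29685*(161² - 6638) = 29685*(25921 - 6638) = 29685*19283 = 572415855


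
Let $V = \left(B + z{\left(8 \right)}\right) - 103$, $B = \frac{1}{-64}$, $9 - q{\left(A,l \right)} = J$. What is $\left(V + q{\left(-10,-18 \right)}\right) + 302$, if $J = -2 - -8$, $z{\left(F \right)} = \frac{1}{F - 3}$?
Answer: $\frac{64699}{320} \approx 202.18$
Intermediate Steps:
$z{\left(F \right)} = \frac{1}{-3 + F}$
$J = 6$ ($J = -2 + 8 = 6$)
$q{\left(A,l \right)} = 3$ ($q{\left(A,l \right)} = 9 - 6 = 3$)
$B = - \frac{1}{64} \approx -0.015625$
$V = - \frac{32901}{320}$ ($V = \left(- \frac{1}{64} + \frac{1}{-3 + 8}\right) - 103 = \left(- \frac{1}{64} + \frac{1}{5}\right) - 103 = \frac{59}{320} - 103 = - \frac{32901}{320} \approx -102.82$)
$\left(V + q{\left(-10,-18 \right)}\right) + 302 = \left(- \frac{32901}{320} + 3\right) + 302 = - \frac{31941}{320} + 302 = \frac{64699}{320}$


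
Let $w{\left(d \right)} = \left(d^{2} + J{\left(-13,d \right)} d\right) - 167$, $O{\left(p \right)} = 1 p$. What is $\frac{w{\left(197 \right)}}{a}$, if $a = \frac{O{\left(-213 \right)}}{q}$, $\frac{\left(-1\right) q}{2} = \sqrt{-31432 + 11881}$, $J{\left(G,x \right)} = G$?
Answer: $\frac{168378 i \sqrt{399}}{71} \approx 47371.0 i$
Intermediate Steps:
$O{\left(p \right)} = p$
$w{\left(d \right)} = -167 + d^{2} - 13 d$ ($w{\left(d \right)} = \left(d^{2} - 13 d\right) - 167 = -167 + d^{2} - 13 d$)
$q = - 14 i \sqrt{399}$ ($q = - 2 \sqrt{-31432 + 11881} = - 2 \sqrt{-19551} = - 2 \cdot 7 i \sqrt{399} = - 14 i \sqrt{399} \approx - 279.65 i$)
$a = - \frac{71 i \sqrt{399}}{1862}$ ($a = - \frac{213}{\left(-14\right) i \sqrt{399}} = - 213 \frac{i \sqrt{399}}{5586} = - \frac{71 i \sqrt{399}}{1862} \approx - 0.76167 i$)
$\frac{w{\left(197 \right)}}{a} = \frac{-167 + 197^{2} - 2561}{\left(- \frac{71}{1862}\right) i \sqrt{399}} = \left(-167 + 38809 - 2561\right) \frac{14 i \sqrt{399}}{213} = 36081 \frac{14 i \sqrt{399}}{213} = \frac{168378 i \sqrt{399}}{71}$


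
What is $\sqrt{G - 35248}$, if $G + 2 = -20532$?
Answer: $3 i \sqrt{6198} \approx 236.18 i$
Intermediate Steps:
$G = -20534$ ($G = -2 - 20532 = -20534$)
$\sqrt{G - 35248} = \sqrt{-20534 - 35248} = \sqrt{-55782} = 3 i \sqrt{6198}$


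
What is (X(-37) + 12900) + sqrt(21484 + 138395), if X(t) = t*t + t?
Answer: 14232 + sqrt(159879) ≈ 14632.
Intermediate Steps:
X(t) = t + t**2 (X(t) = t**2 + t = t + t**2)
(X(-37) + 12900) + sqrt(21484 + 138395) = (-37*(1 - 37) + 12900) + sqrt(21484 + 138395) = (-37*(-36) + 12900) + sqrt(159879) = (1332 + 12900) + sqrt(159879) = 14232 + sqrt(159879)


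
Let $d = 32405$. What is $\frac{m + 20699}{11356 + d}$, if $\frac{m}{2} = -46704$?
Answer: $- \frac{72709}{43761} \approx -1.6615$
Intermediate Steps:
$m = -93408$ ($m = 2 \left(-46704\right) = -93408$)
$\frac{m + 20699}{11356 + d} = \frac{-93408 + 20699}{11356 + 32405} = - \frac{72709}{43761}$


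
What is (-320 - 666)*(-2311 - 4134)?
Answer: 6354770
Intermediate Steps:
(-320 - 666)*(-2311 - 4134) = -986*(-6445) = 6354770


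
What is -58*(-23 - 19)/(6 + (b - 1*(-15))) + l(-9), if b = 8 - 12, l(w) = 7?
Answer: 2555/17 ≈ 150.29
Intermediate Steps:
b = -4
-58*(-23 - 19)/(6 + (b - 1*(-15))) + l(-9) = -58*(-23 - 19)/(6 + (-4 - 1*(-15))) + 7 = -(-2436)/(6 + (-4 + 15)) + 7 = -(-2436)/(6 + 11) + 7 = -(-2436)/17 + 7 = -58*(-42/17) + 7 = 2436/17 + 7 = 2555/17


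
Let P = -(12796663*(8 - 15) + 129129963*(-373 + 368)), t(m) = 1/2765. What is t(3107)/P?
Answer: 1/2032901150840 ≈ 4.9191e-13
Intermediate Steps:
t(m) = 1/2765
P = 735226456 (P = -1163333/(1/(11*(-7) + 111*(-5))) = -1163333/(1/(-77 - 555)) = -1163333/(1/(-632)) = -1163333/(-1/632) = -1163333*(-632) = 735226456)
t(3107)/P = (1/2765)/735226456 = (1/2765)*(1/735226456) = 1/2032901150840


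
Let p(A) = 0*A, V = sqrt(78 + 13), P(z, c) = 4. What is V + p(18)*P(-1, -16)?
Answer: sqrt(91) ≈ 9.5394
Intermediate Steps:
V = sqrt(91) ≈ 9.5394
p(A) = 0
V + p(18)*P(-1, -16) = sqrt(91) + 0*4 = sqrt(91) + 0 = sqrt(91)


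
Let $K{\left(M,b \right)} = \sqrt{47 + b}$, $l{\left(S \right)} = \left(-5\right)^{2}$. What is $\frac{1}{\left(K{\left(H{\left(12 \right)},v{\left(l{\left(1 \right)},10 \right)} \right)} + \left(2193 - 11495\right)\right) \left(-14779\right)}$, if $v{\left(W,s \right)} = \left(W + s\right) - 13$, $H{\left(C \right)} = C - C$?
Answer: $\frac{9302}{1278784528165} + \frac{\sqrt{69}}{1278784528165} \approx 7.2806 \cdot 10^{-9}$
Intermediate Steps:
$l{\left(S \right)} = 25$
$H{\left(C \right)} = 0$
$v{\left(W,s \right)} = -13 + W + s$
$\frac{1}{\left(K{\left(H{\left(12 \right)},v{\left(l{\left(1 \right)},10 \right)} \right)} + \left(2193 - 11495\right)\right) \left(-14779\right)} = \frac{1}{\left(\sqrt{47 + \left(-13 + 25 + 10\right)} + \left(2193 - 11495\right)\right) \left(-14779\right)} = \frac{1}{\sqrt{47 + 22} + \left(2193 - 11495\right)} \left(- \frac{1}{14779}\right) = \frac{1}{\sqrt{69} - 9302} \left(- \frac{1}{14779}\right) = \frac{1}{-9302 + \sqrt{69}} \left(- \frac{1}{14779}\right) = - \frac{1}{14779 \left(-9302 + \sqrt{69}\right)}$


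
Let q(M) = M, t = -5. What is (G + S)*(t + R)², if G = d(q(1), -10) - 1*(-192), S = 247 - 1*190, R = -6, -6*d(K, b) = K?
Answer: 180653/6 ≈ 30109.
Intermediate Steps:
d(K, b) = -K/6
S = 57 (S = 247 - 190 = 57)
G = 1151/6 (G = -⅙*1 - 1*(-192) = -⅙ + 192 = 1151/6 ≈ 191.83)
(G + S)*(t + R)² = (1151/6 + 57)*(-5 - 6)² = (1493/6)*(-11)² = (1493/6)*121 = 180653/6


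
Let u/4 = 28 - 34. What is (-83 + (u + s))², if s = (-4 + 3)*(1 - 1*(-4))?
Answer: 12544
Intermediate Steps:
u = -24 (u = 4*(28 - 34) = 4*(-6) = -24)
s = -5 (s = -(1 + 4) = -1*5 = -5)
(-83 + (u + s))² = (-83 + (-24 - 5))² = (-83 - 29)² = (-112)² = 12544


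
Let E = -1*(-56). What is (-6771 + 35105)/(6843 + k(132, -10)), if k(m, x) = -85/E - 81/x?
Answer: 7933520/1917883 ≈ 4.1366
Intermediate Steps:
E = 56
k(m, x) = -85/56 - 81/x
(-6771 + 35105)/(6843 + k(132, -10)) = (-6771 + 35105)/(6843 + (-85/56 - 81/(-10))) = 28334/(6843 + (-85/56 - 81*(-⅒))) = 28334/(6843 + (-85/56 + 81/10)) = 28334/(6843 + 1843/280) = 28334/(1917883/280) = 28334*(280/1917883) = 7933520/1917883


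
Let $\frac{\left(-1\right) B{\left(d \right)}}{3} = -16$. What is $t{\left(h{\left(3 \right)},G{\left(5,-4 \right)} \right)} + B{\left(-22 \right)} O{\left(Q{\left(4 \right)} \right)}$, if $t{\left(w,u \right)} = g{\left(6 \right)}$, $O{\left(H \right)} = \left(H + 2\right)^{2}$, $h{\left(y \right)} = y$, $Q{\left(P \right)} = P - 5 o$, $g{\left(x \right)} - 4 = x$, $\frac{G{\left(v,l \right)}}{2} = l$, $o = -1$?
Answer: $5818$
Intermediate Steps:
$G{\left(v,l \right)} = 2 l$
$g{\left(x \right)} = 4 + x$
$B{\left(d \right)} = 48$ ($B{\left(d \right)} = \left(-3\right) \left(-16\right) = 48$)
$Q{\left(P \right)} = 5 + P$ ($Q{\left(P \right)} = P - -5 = P + 5 = 5 + P$)
$O{\left(H \right)} = \left(2 + H\right)^{2}$
$t{\left(w,u \right)} = 10$ ($t{\left(w,u \right)} = 4 + 6 = 10$)
$t{\left(h{\left(3 \right)},G{\left(5,-4 \right)} \right)} + B{\left(-22 \right)} O{\left(Q{\left(4 \right)} \right)} = 10 + 48 \left(2 + \left(5 + 4\right)\right)^{2} = 10 + 48 \left(2 + 9\right)^{2} = 10 + 48 \cdot 11^{2} = 10 + 48 \cdot 121 = 10 + 5808 = 5818$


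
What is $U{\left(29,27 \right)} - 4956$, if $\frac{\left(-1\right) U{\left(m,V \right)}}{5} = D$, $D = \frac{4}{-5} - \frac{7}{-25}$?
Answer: $- \frac{24767}{5} \approx -4953.4$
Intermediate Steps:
$D = - \frac{13}{25}$ ($D = 4 \left(- \frac{1}{5}\right) - - \frac{7}{25} = - \frac{4}{5} + \frac{7}{25} = - \frac{13}{25} \approx -0.52$)
$U{\left(m,V \right)} = \frac{13}{5}$ ($U{\left(m,V \right)} = \left(-5\right) \left(- \frac{13}{25}\right) = \frac{13}{5}$)
$U{\left(29,27 \right)} - 4956 = \frac{13}{5} - 4956 = - \frac{24767}{5}$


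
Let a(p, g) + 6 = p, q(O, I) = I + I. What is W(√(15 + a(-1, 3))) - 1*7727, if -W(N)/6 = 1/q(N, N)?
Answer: -7727 - 3*√2/4 ≈ -7728.1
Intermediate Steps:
q(O, I) = 2*I
a(p, g) = -6 + p
W(N) = -3/N (W(N) = -6*1/(2*N) = -3/N)
W(√(15 + a(-1, 3))) - 1*7727 = -3/√(15 + (-6 - 1)) - 1*7727 = -3/√(15 - 7) - 7727 = -3*√2/4 - 7727 = -7727 - 3*√2/4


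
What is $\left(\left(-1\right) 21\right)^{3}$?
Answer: $-9261$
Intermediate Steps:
$\left(\left(-1\right) 21\right)^{3} = \left(-21\right)^{3} = -9261$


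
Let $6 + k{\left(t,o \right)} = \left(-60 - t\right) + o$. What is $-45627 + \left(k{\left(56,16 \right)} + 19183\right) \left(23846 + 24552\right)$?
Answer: $923243019$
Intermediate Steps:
$k{\left(t,o \right)} = -66 + o - t$ ($k{\left(t,o \right)} = -6 - \left(60 + t - o\right) = -66 + o - t$)
$-45627 + \left(k{\left(56,16 \right)} + 19183\right) \left(23846 + 24552\right) = -45627 + \left(\left(-66 + 16 - 56\right) + 19183\right) \left(23846 + 24552\right) = -45627 + \left(\left(-66 + 16 - 56\right) + 19183\right) 48398 = -45627 + \left(-106 + 19183\right) 48398 = -45627 + 19077 \cdot 48398 = -45627 + 923288646 = 923243019$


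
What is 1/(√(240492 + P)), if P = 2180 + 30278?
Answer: √10918/54590 ≈ 0.0019141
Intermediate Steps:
P = 32458
1/(√(240492 + P)) = 1/(√(240492 + 32458)) = 1/(√272950) = 1/(5*√10918) = √10918/54590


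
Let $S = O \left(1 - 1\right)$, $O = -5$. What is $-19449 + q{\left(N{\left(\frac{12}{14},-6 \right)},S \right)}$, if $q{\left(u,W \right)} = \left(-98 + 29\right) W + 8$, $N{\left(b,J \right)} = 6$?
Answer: $-19441$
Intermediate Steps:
$S = 0$ ($S = - 5 \left(1 - 1\right) = \left(-5\right) 0 = 0$)
$q{\left(u,W \right)} = 8 - 69 W$ ($q{\left(u,W \right)} = - 69 W + 8 = 8 - 69 W$)
$-19449 + q{\left(N{\left(\frac{12}{14},-6 \right)},S \right)} = -19449 + \left(8 - 0\right) = -19449 + \left(8 + 0\right) = -19449 + 8 = -19441$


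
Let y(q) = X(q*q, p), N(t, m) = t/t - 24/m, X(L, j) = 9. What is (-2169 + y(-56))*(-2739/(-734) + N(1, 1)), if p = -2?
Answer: 15274440/367 ≈ 41620.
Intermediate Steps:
N(t, m) = 1 - 24/m
y(q) = 9
(-2169 + y(-56))*(-2739/(-734) + N(1, 1)) = (-2169 + 9)*(-2739/(-734) + (-24 + 1)/1) = -2160*(-2739*(-1/734) + 1*(-23)) = -2160*(2739/734 - 23) = -2160*(-14143/734) = 15274440/367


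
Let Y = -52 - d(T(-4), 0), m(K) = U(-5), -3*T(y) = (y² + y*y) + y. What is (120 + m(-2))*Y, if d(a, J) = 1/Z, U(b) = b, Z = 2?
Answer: -12075/2 ≈ -6037.5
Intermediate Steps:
T(y) = -2*y²/3 - y/3 (T(y) = -((y² + y*y) + y)/3 = -((y² + y²) + y)/3 = -(2*y² + y)/3 = -(y + 2*y²)/3 = -2*y²/3 - y/3)
m(K) = -5
d(a, J) = ½ (d(a, J) = 1/2 = ½)
Y = -105/2 (Y = -52 - 1*½ = -52 - ½ = -105/2 ≈ -52.500)
(120 + m(-2))*Y = (120 - 5)*(-105/2) = 115*(-105/2) = -12075/2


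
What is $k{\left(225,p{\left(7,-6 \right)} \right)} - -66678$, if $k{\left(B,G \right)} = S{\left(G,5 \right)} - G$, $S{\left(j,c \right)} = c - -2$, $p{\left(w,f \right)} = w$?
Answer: $66678$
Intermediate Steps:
$S{\left(j,c \right)} = 2 + c$ ($S{\left(j,c \right)} = c + 2 = 2 + c$)
$k{\left(B,G \right)} = 7 - G$ ($k{\left(B,G \right)} = \left(2 + 5\right) - G = 7 - G$)
$k{\left(225,p{\left(7,-6 \right)} \right)} - -66678 = \left(7 - 7\right) - -66678 = \left(7 - 7\right) + 66678 = 0 + 66678 = 66678$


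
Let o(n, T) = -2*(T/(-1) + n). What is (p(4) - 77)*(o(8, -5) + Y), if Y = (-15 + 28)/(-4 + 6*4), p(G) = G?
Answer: 37011/20 ≈ 1850.6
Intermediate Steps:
Y = 13/20 (Y = 13/(-4 + 24) = 13/20 ≈ 0.65000)
o(n, T) = -2*n + 2*T (o(n, T) = -2*(T*(-1) + n) = -2*(-T + n) = -2*(n - T) = -2*n + 2*T)
(p(4) - 77)*(o(8, -5) + Y) = (4 - 77)*((-2*8 + 2*(-5)) + 13/20) = -73*((-16 - 10) + 13/20) = -73*(-26 + 13/20) = -73*(-507/20) = 37011/20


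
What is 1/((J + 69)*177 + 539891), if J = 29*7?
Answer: 1/588035 ≈ 1.7006e-6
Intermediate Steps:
J = 203
1/((J + 69)*177 + 539891) = 1/((203 + 69)*177 + 539891) = 1/(272*177 + 539891) = 1/(48144 + 539891) = 1/588035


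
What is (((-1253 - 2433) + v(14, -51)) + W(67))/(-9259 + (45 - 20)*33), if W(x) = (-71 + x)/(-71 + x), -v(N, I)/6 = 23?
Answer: 3823/8434 ≈ 0.45328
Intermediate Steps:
v(N, I) = -138 (v(N, I) = -6*23 = -138)
W(x) = 1
(((-1253 - 2433) + v(14, -51)) + W(67))/(-9259 + (45 - 20)*33) = (((-1253 - 2433) - 138) + 1)/(-9259 + (45 - 20)*33) = ((-3686 - 138) + 1)/(-9259 + 25*33) = (-3824 + 1)/(-9259 + 825) = -3823/(-8434) = -3823*(-1/8434) = 3823/8434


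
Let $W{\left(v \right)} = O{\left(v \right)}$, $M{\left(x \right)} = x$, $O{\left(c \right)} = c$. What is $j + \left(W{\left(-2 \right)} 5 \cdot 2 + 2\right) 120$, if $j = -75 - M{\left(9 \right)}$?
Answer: $-2244$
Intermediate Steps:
$W{\left(v \right)} = v$
$j = -84$ ($j = -75 - 9 = -84$)
$j + \left(W{\left(-2 \right)} 5 \cdot 2 + 2\right) 120 = -84 + \left(- 2 \cdot 5 \cdot 2 + 2\right) 120 = -84 + \left(\left(-2\right) 10 + 2\right) 120 = -84 + \left(-20 + 2\right) 120 = -84 - 2160 = -2244$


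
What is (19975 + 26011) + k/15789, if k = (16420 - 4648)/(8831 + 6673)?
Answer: 312695419183/6799796 ≈ 45986.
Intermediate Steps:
k = 981/1292 (k = 11772/15504 = 11772*(1/15504) = 981/1292 ≈ 0.75929)
(19975 + 26011) + k/15789 = (19975 + 26011) + (981/1292)/15789 = 45986 + (981/1292)*(1/15789) = 45986 + 327/6799796 = 312695419183/6799796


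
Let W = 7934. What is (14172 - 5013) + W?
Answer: 17093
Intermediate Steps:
(14172 - 5013) + W = (14172 - 5013) + 7934 = 9159 + 7934 = 17093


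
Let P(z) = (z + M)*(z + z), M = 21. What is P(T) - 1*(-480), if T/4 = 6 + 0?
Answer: 2640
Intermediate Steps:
T = 24 (T = 4*(6 + 0) = 4*6 = 24)
P(z) = 2*z*(21 + z) (P(z) = (z + 21)*(z + z) = (21 + z)*(2*z) = 2*z*(21 + z))
P(T) - 1*(-480) = 2*24*(21 + 24) - 1*(-480) = 2*24*45 + 480 = 2160 + 480 = 2640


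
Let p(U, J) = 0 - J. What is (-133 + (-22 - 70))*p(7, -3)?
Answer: -675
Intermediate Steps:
p(U, J) = -J
(-133 + (-22 - 70))*p(7, -3) = (-133 + (-22 - 70))*(-1*(-3)) = (-133 - 92)*3 = -225*3 = -675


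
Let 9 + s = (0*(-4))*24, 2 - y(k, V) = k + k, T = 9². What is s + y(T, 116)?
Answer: -169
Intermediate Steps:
T = 81
y(k, V) = 2 - 2*k (y(k, V) = 2 - (k + k) = 2 - 2*k)
s = -9 (s = -9 + (0*(-4))*24 = -9 + 0*24 = -9 + 0 = -9)
s + y(T, 116) = -9 + (2 - 2*81) = -9 + (2 - 162) = -9 - 160 = -169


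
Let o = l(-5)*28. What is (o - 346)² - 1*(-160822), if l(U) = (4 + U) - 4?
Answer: 397018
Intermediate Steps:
l(U) = U
o = -140 (o = -5*28 = -140)
(o - 346)² - 1*(-160822) = (-140 - 346)² - 1*(-160822) = (-486)² + 160822 = 236196 + 160822 = 397018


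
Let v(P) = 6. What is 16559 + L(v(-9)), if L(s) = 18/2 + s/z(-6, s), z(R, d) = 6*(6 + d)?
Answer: 198817/12 ≈ 16568.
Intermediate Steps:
z(R, d) = 36 + 6*d
L(s) = 9 + s/(36 + 6*s) (L(s) = 18/2 + s/(36 + 6*s) = 18*(1/2) + s/(36 + 6*s) = 9 + s/(36 + 6*s))
16559 + L(v(-9)) = 16559 + (324 + 55*6)/(6*(6 + 6)) = 16559 + (1/6)*(324 + 330)/12 = 16559 + (1/6)*(1/12)*654 = 16559 + 109/12 = 198817/12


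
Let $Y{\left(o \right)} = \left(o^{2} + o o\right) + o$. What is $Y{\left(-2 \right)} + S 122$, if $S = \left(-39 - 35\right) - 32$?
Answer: $-12926$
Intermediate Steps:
$S = -106$ ($S = -74 - 32 = -106$)
$Y{\left(o \right)} = o + 2 o^{2}$ ($Y{\left(o \right)} = \left(o^{2} + o^{2}\right) + o = 2 o^{2} + o = o + 2 o^{2}$)
$Y{\left(-2 \right)} + S 122 = - 2 \left(1 + 2 \left(-2\right)\right) - 12932 = - 2 \left(1 - 4\right) - 12932 = \left(-2\right) \left(-3\right) - 12932 = 6 - 12932 = -12926$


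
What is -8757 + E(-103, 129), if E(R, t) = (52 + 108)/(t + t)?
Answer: -1129573/129 ≈ -8756.4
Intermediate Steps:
E(R, t) = 80/t (E(R, t) = 160/((2*t)) = 160*(1/(2*t)) = 80/t)
-8757 + E(-103, 129) = -8757 + 80/129 = -1129573/129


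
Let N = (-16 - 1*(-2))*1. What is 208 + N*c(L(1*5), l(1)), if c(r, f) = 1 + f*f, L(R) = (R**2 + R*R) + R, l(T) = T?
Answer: 180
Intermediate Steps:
L(R) = R + 2*R**2 (L(R) = (R**2 + R**2) + R = 2*R**2 + R = R + 2*R**2)
N = -14 (N = (-16 + 2)*1 = -14*1 = -14)
c(r, f) = 1 + f**2
208 + N*c(L(1*5), l(1)) = 208 - 14*(1 + 1**2) = 208 - 14*(1 + 1) = 208 - 14*2 = 208 - 28 = 180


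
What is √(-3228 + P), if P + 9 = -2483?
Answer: 2*I*√1430 ≈ 75.631*I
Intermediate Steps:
P = -2492 (P = -9 - 2483 = -2492)
√(-3228 + P) = √(-3228 - 2492) = √(-5720) = 2*I*√1430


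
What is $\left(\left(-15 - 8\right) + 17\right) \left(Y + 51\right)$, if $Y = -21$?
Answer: $-180$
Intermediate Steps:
$\left(\left(-15 - 8\right) + 17\right) \left(Y + 51\right) = \left(\left(-15 - 8\right) + 17\right) \left(-21 + 51\right) = \left(-23 + 17\right) 30 = \left(-6\right) 30 = -180$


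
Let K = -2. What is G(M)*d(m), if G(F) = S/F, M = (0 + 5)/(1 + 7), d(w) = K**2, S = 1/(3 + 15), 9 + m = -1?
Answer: 16/45 ≈ 0.35556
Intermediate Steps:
m = -10 (m = -9 - 1 = -10)
S = 1/18 ≈ 0.055556
d(w) = 4 (d(w) = (-2)**2 = 4)
M = 5/8 ≈ 0.62500
G(F) = 1/(18*F)
G(M)*d(m) = (1/(18*(5/8)))*4 = ((1/18)*(8/5))*4 = (4/45)*4 = 16/45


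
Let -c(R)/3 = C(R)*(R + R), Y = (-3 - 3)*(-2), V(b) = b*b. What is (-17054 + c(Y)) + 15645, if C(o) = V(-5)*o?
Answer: -23009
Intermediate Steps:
V(b) = b**2
C(o) = 25*o (C(o) = (-5)**2*o = 25*o)
Y = 12 (Y = -6*(-2) = 12)
c(R) = -150*R**2 (c(R) = -3*25*R*(R + R) = -3*25*R*2*R = -150*R**2)
(-17054 + c(Y)) + 15645 = (-17054 - 150*12**2) + 15645 = (-17054 - 150*144) + 15645 = (-17054 - 21600) + 15645 = -38654 + 15645 = -23009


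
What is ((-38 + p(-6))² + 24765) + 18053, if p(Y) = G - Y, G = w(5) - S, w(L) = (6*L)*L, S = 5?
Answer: 55587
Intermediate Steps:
w(L) = 6*L²
G = 145 (G = 6*5² - 1*5 = 6*25 - 5 = 150 - 5 = 145)
p(Y) = 145 - Y
((-38 + p(-6))² + 24765) + 18053 = ((-38 + (145 - 1*(-6)))² + 24765) + 18053 = ((-38 + (145 + 6))² + 24765) + 18053 = ((-38 + 151)² + 24765) + 18053 = (113² + 24765) + 18053 = (12769 + 24765) + 18053 = 37534 + 18053 = 55587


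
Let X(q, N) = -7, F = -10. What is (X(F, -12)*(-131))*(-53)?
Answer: -48601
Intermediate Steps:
(X(F, -12)*(-131))*(-53) = -7*(-131)*(-53) = 917*(-53) = -48601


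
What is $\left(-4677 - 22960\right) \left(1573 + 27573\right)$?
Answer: $-805508002$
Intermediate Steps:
$\left(-4677 - 22960\right) \left(1573 + 27573\right) = \left(-27637\right) 29146 = -805508002$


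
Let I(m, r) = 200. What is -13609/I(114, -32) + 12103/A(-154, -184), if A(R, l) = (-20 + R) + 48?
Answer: -295381/1800 ≈ -164.10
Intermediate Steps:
A(R, l) = 28 + R
-13609/I(114, -32) + 12103/A(-154, -184) = -13609/200 + 12103/(28 - 154) = -13609*1/200 + 12103/(-126) = -13609/200 + 12103*(-1/126) = -13609/200 - 1729/18 = -295381/1800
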